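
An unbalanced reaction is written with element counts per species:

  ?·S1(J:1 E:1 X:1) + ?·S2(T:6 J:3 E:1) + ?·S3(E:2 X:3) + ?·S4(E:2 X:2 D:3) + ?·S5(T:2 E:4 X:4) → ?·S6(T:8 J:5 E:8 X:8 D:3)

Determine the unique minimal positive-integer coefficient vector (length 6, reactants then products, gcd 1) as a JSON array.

T: 5·0+5·6+5·0+4·0+1·2 = 32 | 4·8 = 32
J: 5·1+5·3+5·0+4·0+1·0 = 20 | 4·5 = 20
E: 5·1+5·1+5·2+4·2+1·4 = 32 | 4·8 = 32
X: 5·1+5·0+5·3+4·2+1·4 = 32 | 4·8 = 32
D: 5·0+5·0+5·0+4·3+1·0 = 12 | 4·3 = 12
gcd(5,5,5,4,1,4) = 1

Coefficients: [5, 5, 5, 4, 1, 4]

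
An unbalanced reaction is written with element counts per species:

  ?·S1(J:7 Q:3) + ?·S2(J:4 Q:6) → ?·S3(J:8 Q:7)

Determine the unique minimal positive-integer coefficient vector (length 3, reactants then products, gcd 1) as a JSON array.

Coefficients: [4, 5, 6]

J: 4·7+5·4 = 48 | 6·8 = 48
Q: 4·3+5·6 = 42 | 6·7 = 42
gcd(4,5,6) = 1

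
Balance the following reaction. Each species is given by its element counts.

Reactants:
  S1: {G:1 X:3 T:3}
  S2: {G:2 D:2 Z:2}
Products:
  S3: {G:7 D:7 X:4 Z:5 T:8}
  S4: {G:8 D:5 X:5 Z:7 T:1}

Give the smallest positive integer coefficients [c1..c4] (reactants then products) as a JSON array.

Coefficients: [3, 6, 1, 1]

G: 3·1+6·2 = 15 | 1·7+1·8 = 15
D: 3·0+6·2 = 12 | 1·7+1·5 = 12
X: 3·3+6·0 = 9 | 1·4+1·5 = 9
Z: 3·0+6·2 = 12 | 1·5+1·7 = 12
T: 3·3+6·0 = 9 | 1·8+1·1 = 9
gcd(3,6,1,1) = 1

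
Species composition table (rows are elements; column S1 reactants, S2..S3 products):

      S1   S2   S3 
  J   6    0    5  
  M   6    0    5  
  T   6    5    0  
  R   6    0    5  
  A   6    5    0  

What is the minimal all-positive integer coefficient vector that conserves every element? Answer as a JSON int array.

J: 5·6 = 30 | 6·0+6·5 = 30
M: 5·6 = 30 | 6·0+6·5 = 30
T: 5·6 = 30 | 6·5+6·0 = 30
R: 5·6 = 30 | 6·0+6·5 = 30
A: 5·6 = 30 | 6·5+6·0 = 30
gcd(5,6,6) = 1

Coefficients: [5, 6, 6]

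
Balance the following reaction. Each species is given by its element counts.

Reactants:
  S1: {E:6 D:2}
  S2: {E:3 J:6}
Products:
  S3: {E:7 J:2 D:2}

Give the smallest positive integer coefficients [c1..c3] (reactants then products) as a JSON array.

E: 3·6+1·3 = 21 | 3·7 = 21
J: 3·0+1·6 = 6 | 3·2 = 6
D: 3·2+1·0 = 6 | 3·2 = 6
gcd(3,1,3) = 1

Coefficients: [3, 1, 3]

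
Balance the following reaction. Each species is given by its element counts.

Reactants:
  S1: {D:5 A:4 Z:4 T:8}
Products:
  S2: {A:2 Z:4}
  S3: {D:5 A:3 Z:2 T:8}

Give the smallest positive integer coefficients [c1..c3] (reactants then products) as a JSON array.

Coefficients: [2, 1, 2]

D: 2·5 = 10 | 1·0+2·5 = 10
A: 2·4 = 8 | 1·2+2·3 = 8
Z: 2·4 = 8 | 1·4+2·2 = 8
T: 2·8 = 16 | 1·0+2·8 = 16
gcd(2,1,2) = 1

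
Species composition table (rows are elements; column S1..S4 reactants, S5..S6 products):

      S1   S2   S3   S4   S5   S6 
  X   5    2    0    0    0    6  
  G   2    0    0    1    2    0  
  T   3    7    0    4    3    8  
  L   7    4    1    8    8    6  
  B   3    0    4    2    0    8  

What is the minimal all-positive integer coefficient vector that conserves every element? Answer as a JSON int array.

Coefficients: [4, 5, 6, 2, 5, 5]

X: 4·5+5·2+6·0+2·0 = 30 | 5·0+5·6 = 30
G: 4·2+5·0+6·0+2·1 = 10 | 5·2+5·0 = 10
T: 4·3+5·7+6·0+2·4 = 55 | 5·3+5·8 = 55
L: 4·7+5·4+6·1+2·8 = 70 | 5·8+5·6 = 70
B: 4·3+5·0+6·4+2·2 = 40 | 5·0+5·8 = 40
gcd(4,5,6,2,5,5) = 1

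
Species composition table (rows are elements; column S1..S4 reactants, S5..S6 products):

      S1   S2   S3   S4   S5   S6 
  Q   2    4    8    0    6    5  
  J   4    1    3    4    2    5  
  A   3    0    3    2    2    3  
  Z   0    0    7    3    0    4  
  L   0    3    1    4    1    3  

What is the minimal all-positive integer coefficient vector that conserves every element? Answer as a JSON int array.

Q: 5·2+5·4+3·8+1·0 = 54 | 4·6+6·5 = 54
J: 5·4+5·1+3·3+1·4 = 38 | 4·2+6·5 = 38
A: 5·3+5·0+3·3+1·2 = 26 | 4·2+6·3 = 26
Z: 5·0+5·0+3·7+1·3 = 24 | 4·0+6·4 = 24
L: 5·0+5·3+3·1+1·4 = 22 | 4·1+6·3 = 22
gcd(5,5,3,1,4,6) = 1

Coefficients: [5, 5, 3, 1, 4, 6]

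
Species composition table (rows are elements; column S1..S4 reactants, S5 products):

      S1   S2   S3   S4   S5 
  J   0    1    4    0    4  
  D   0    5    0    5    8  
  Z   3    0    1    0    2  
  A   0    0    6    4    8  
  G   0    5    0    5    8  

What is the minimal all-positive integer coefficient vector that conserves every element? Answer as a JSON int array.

Coefficients: [2, 4, 4, 4, 5]

J: 2·0+4·1+4·4+4·0 = 20 | 5·4 = 20
D: 2·0+4·5+4·0+4·5 = 40 | 5·8 = 40
Z: 2·3+4·0+4·1+4·0 = 10 | 5·2 = 10
A: 2·0+4·0+4·6+4·4 = 40 | 5·8 = 40
G: 2·0+4·5+4·0+4·5 = 40 | 5·8 = 40
gcd(2,4,4,4,5) = 1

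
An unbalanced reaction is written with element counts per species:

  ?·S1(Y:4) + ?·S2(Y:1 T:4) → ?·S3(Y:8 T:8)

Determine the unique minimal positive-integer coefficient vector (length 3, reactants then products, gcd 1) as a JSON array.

Y: 3·4+4·1 = 16 | 2·8 = 16
T: 3·0+4·4 = 16 | 2·8 = 16
gcd(3,4,2) = 1

Coefficients: [3, 4, 2]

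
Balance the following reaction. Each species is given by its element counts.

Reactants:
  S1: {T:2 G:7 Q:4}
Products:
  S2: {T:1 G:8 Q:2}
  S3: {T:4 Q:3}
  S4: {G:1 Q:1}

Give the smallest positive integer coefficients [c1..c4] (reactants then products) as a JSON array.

Coefficients: [3, 2, 1, 5]

T: 3·2 = 6 | 2·1+1·4+5·0 = 6
G: 3·7 = 21 | 2·8+1·0+5·1 = 21
Q: 3·4 = 12 | 2·2+1·3+5·1 = 12
gcd(3,2,1,5) = 1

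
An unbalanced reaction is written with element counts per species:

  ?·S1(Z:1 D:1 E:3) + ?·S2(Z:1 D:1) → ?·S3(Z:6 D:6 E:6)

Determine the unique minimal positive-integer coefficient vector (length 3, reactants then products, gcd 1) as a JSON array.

Z: 2·1+4·1 = 6 | 1·6 = 6
D: 2·1+4·1 = 6 | 1·6 = 6
E: 2·3+4·0 = 6 | 1·6 = 6
gcd(2,4,1) = 1

Coefficients: [2, 4, 1]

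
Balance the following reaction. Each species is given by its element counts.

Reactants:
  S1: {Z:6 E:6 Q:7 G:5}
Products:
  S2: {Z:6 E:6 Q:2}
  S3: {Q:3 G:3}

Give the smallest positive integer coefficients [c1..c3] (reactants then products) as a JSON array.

Z: 3·6 = 18 | 3·6+5·0 = 18
E: 3·6 = 18 | 3·6+5·0 = 18
Q: 3·7 = 21 | 3·2+5·3 = 21
G: 3·5 = 15 | 3·0+5·3 = 15
gcd(3,3,5) = 1

Coefficients: [3, 3, 5]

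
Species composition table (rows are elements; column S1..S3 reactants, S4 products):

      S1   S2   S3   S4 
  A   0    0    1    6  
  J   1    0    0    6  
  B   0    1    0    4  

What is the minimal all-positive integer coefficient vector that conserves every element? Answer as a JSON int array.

Coefficients: [6, 4, 6, 1]

A: 6·0+4·0+6·1 = 6 | 1·6 = 6
J: 6·1+4·0+6·0 = 6 | 1·6 = 6
B: 6·0+4·1+6·0 = 4 | 1·4 = 4
gcd(6,4,6,1) = 1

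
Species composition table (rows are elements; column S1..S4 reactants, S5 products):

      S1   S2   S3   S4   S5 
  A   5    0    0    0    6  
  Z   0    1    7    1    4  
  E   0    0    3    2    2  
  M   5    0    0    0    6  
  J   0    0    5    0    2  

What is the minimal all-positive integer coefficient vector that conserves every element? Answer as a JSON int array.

A: 6·5+4·0+2·0+2·0 = 30 | 5·6 = 30
Z: 6·0+4·1+2·7+2·1 = 20 | 5·4 = 20
E: 6·0+4·0+2·3+2·2 = 10 | 5·2 = 10
M: 6·5+4·0+2·0+2·0 = 30 | 5·6 = 30
J: 6·0+4·0+2·5+2·0 = 10 | 5·2 = 10
gcd(6,4,2,2,5) = 1

Coefficients: [6, 4, 2, 2, 5]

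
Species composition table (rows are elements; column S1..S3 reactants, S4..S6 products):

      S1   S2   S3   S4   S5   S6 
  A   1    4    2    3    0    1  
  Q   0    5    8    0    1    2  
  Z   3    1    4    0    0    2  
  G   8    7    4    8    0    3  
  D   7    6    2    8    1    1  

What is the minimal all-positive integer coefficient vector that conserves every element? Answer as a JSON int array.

Coefficients: [2, 2, 1, 2, 6, 6]

A: 2·1+2·4+1·2 = 12 | 2·3+6·0+6·1 = 12
Q: 2·0+2·5+1·8 = 18 | 2·0+6·1+6·2 = 18
Z: 2·3+2·1+1·4 = 12 | 2·0+6·0+6·2 = 12
G: 2·8+2·7+1·4 = 34 | 2·8+6·0+6·3 = 34
D: 2·7+2·6+1·2 = 28 | 2·8+6·1+6·1 = 28
gcd(2,2,1,2,6,6) = 1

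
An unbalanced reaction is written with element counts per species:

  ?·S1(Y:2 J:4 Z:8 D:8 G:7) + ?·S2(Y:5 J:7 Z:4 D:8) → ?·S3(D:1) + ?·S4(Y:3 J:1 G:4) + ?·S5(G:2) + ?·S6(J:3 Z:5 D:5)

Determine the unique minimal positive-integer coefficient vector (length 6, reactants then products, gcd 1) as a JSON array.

Y: 2·2+1·5 = 9 | 4·0+3·3+1·0+4·0 = 9
J: 2·4+1·7 = 15 | 4·0+3·1+1·0+4·3 = 15
Z: 2·8+1·4 = 20 | 4·0+3·0+1·0+4·5 = 20
D: 2·8+1·8 = 24 | 4·1+3·0+1·0+4·5 = 24
G: 2·7+1·0 = 14 | 4·0+3·4+1·2+4·0 = 14
gcd(2,1,4,3,1,4) = 1

Coefficients: [2, 1, 4, 3, 1, 4]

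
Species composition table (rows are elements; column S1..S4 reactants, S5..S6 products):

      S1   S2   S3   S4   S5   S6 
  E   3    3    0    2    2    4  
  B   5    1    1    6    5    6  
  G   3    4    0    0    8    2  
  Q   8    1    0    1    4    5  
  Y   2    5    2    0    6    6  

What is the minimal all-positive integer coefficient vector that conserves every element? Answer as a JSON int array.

E: 2·3+2·3+5·0+1·2 = 14 | 1·2+3·4 = 14
B: 2·5+2·1+5·1+1·6 = 23 | 1·5+3·6 = 23
G: 2·3+2·4+5·0+1·0 = 14 | 1·8+3·2 = 14
Q: 2·8+2·1+5·0+1·1 = 19 | 1·4+3·5 = 19
Y: 2·2+2·5+5·2+1·0 = 24 | 1·6+3·6 = 24
gcd(2,2,5,1,1,3) = 1

Coefficients: [2, 2, 5, 1, 1, 3]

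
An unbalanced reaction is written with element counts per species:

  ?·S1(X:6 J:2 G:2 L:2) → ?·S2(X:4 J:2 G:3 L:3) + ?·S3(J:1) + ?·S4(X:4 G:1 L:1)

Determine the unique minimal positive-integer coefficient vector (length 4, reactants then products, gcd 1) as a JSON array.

Coefficients: [4, 1, 6, 5]

X: 4·6 = 24 | 1·4+6·0+5·4 = 24
J: 4·2 = 8 | 1·2+6·1+5·0 = 8
G: 4·2 = 8 | 1·3+6·0+5·1 = 8
L: 4·2 = 8 | 1·3+6·0+5·1 = 8
gcd(4,1,6,5) = 1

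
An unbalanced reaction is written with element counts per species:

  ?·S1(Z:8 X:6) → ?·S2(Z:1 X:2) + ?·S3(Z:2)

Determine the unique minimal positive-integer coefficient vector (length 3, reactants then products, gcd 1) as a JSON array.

Z: 2·8 = 16 | 6·1+5·2 = 16
X: 2·6 = 12 | 6·2+5·0 = 12
gcd(2,6,5) = 1

Coefficients: [2, 6, 5]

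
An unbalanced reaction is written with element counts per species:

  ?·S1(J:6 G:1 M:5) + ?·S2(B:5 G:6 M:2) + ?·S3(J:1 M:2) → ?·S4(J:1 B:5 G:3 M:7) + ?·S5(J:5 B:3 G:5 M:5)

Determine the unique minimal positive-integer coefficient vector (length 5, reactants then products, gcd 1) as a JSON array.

Coefficients: [4, 4, 2, 1, 5]

J: 4·6+4·0+2·1 = 26 | 1·1+5·5 = 26
B: 4·0+4·5+2·0 = 20 | 1·5+5·3 = 20
G: 4·1+4·6+2·0 = 28 | 1·3+5·5 = 28
M: 4·5+4·2+2·2 = 32 | 1·7+5·5 = 32
gcd(4,4,2,1,5) = 1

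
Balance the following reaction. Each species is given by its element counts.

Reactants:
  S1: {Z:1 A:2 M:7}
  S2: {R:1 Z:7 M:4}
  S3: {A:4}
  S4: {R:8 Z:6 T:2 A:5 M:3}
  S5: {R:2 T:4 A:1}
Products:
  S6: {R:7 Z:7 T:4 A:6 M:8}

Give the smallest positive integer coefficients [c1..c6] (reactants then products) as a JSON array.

R: 4·0+2·1+1·0+4·8+4·2 = 42 | 6·7 = 42
Z: 4·1+2·7+1·0+4·6+4·0 = 42 | 6·7 = 42
T: 4·0+2·0+1·0+4·2+4·4 = 24 | 6·4 = 24
A: 4·2+2·0+1·4+4·5+4·1 = 36 | 6·6 = 36
M: 4·7+2·4+1·0+4·3+4·0 = 48 | 6·8 = 48
gcd(4,2,1,4,4,6) = 1

Coefficients: [4, 2, 1, 4, 4, 6]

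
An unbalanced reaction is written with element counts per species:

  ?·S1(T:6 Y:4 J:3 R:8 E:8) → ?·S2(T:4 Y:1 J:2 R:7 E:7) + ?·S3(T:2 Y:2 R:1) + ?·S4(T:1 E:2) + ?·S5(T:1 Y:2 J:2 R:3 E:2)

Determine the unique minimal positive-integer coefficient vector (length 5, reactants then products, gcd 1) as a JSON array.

T: 6·6 = 36 | 4·4+5·2+5·1+5·1 = 36
Y: 6·4 = 24 | 4·1+5·2+5·0+5·2 = 24
J: 6·3 = 18 | 4·2+5·0+5·0+5·2 = 18
R: 6·8 = 48 | 4·7+5·1+5·0+5·3 = 48
E: 6·8 = 48 | 4·7+5·0+5·2+5·2 = 48
gcd(6,4,5,5,5) = 1

Coefficients: [6, 4, 5, 5, 5]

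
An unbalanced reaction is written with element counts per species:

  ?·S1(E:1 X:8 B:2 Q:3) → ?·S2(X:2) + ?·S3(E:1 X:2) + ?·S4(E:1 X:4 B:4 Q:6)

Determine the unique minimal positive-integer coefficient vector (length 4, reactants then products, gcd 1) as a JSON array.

E: 2·1 = 2 | 5·0+1·1+1·1 = 2
X: 2·8 = 16 | 5·2+1·2+1·4 = 16
B: 2·2 = 4 | 5·0+1·0+1·4 = 4
Q: 2·3 = 6 | 5·0+1·0+1·6 = 6
gcd(2,5,1,1) = 1

Coefficients: [2, 5, 1, 1]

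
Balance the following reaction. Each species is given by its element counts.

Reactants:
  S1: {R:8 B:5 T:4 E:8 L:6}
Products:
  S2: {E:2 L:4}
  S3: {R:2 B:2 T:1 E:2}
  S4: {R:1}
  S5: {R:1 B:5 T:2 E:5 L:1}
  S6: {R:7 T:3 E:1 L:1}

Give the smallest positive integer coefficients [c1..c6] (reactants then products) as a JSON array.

Coefficients: [5, 6, 5, 6, 3, 3]

R: 5·8 = 40 | 6·0+5·2+6·1+3·1+3·7 = 40
B: 5·5 = 25 | 6·0+5·2+6·0+3·5+3·0 = 25
T: 5·4 = 20 | 6·0+5·1+6·0+3·2+3·3 = 20
E: 5·8 = 40 | 6·2+5·2+6·0+3·5+3·1 = 40
L: 5·6 = 30 | 6·4+5·0+6·0+3·1+3·1 = 30
gcd(5,6,5,6,3,3) = 1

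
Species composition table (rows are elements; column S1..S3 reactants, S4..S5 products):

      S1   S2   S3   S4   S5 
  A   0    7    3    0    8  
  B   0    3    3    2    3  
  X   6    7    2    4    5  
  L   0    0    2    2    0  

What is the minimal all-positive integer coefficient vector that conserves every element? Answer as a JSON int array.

Coefficients: [3, 2, 6, 6, 4]

A: 3·0+2·7+6·3 = 32 | 6·0+4·8 = 32
B: 3·0+2·3+6·3 = 24 | 6·2+4·3 = 24
X: 3·6+2·7+6·2 = 44 | 6·4+4·5 = 44
L: 3·0+2·0+6·2 = 12 | 6·2+4·0 = 12
gcd(3,2,6,6,4) = 1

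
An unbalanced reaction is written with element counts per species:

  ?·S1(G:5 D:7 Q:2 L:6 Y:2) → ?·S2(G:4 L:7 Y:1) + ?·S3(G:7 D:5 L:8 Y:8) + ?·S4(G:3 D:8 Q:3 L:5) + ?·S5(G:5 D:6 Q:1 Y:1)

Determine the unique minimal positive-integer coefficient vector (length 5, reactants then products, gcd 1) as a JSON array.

G: 5·5 = 25 | 1·4+1·7+3·3+1·5 = 25
D: 5·7 = 35 | 1·0+1·5+3·8+1·6 = 35
Q: 5·2 = 10 | 1·0+1·0+3·3+1·1 = 10
L: 5·6 = 30 | 1·7+1·8+3·5+1·0 = 30
Y: 5·2 = 10 | 1·1+1·8+3·0+1·1 = 10
gcd(5,1,1,3,1) = 1

Coefficients: [5, 1, 1, 3, 1]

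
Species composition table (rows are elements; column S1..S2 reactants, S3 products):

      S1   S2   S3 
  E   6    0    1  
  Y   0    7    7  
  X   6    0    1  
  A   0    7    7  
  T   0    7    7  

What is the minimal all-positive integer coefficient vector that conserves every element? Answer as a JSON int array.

Coefficients: [1, 6, 6]

E: 1·6+6·0 = 6 | 6·1 = 6
Y: 1·0+6·7 = 42 | 6·7 = 42
X: 1·6+6·0 = 6 | 6·1 = 6
A: 1·0+6·7 = 42 | 6·7 = 42
T: 1·0+6·7 = 42 | 6·7 = 42
gcd(1,6,6) = 1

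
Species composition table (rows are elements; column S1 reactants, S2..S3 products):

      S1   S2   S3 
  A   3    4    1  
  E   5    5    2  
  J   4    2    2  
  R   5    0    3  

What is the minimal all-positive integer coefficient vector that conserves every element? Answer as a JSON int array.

Coefficients: [3, 1, 5]

A: 3·3 = 9 | 1·4+5·1 = 9
E: 3·5 = 15 | 1·5+5·2 = 15
J: 3·4 = 12 | 1·2+5·2 = 12
R: 3·5 = 15 | 1·0+5·3 = 15
gcd(3,1,5) = 1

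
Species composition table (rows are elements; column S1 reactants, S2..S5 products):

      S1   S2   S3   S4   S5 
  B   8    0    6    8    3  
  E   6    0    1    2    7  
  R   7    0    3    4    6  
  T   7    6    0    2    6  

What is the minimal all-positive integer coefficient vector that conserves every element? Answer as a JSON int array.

Coefficients: [6, 2, 2, 3, 4]

B: 6·8 = 48 | 2·0+2·6+3·8+4·3 = 48
E: 6·6 = 36 | 2·0+2·1+3·2+4·7 = 36
R: 6·7 = 42 | 2·0+2·3+3·4+4·6 = 42
T: 6·7 = 42 | 2·6+2·0+3·2+4·6 = 42
gcd(6,2,2,3,4) = 1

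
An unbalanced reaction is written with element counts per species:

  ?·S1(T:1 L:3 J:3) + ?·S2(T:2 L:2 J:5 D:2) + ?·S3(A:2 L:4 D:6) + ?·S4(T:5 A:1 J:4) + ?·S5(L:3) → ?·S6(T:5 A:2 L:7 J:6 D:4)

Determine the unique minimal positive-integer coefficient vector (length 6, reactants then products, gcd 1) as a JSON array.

T: 3·1+1·2+3·0+4·5+4·0 = 25 | 5·5 = 25
A: 3·0+1·0+3·2+4·1+4·0 = 10 | 5·2 = 10
L: 3·3+1·2+3·4+4·0+4·3 = 35 | 5·7 = 35
J: 3·3+1·5+3·0+4·4+4·0 = 30 | 5·6 = 30
D: 3·0+1·2+3·6+4·0+4·0 = 20 | 5·4 = 20
gcd(3,1,3,4,4,5) = 1

Coefficients: [3, 1, 3, 4, 4, 5]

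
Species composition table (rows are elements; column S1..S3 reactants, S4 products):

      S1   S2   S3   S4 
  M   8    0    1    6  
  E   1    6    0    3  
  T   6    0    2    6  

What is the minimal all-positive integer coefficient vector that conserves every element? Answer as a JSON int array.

Coefficients: [3, 2, 6, 5]

M: 3·8+2·0+6·1 = 30 | 5·6 = 30
E: 3·1+2·6+6·0 = 15 | 5·3 = 15
T: 3·6+2·0+6·2 = 30 | 5·6 = 30
gcd(3,2,6,5) = 1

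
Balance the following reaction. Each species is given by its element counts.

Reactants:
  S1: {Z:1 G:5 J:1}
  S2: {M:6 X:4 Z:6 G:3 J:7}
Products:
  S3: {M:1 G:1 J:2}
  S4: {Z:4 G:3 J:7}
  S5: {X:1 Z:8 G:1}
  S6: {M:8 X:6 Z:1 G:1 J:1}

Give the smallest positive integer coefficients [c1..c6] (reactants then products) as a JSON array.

M: 1·0+5·6 = 30 | 6·1+3·0+2·0+3·8 = 30
X: 1·0+5·4 = 20 | 6·0+3·0+2·1+3·6 = 20
Z: 1·1+5·6 = 31 | 6·0+3·4+2·8+3·1 = 31
G: 1·5+5·3 = 20 | 6·1+3·3+2·1+3·1 = 20
J: 1·1+5·7 = 36 | 6·2+3·7+2·0+3·1 = 36
gcd(1,5,6,3,2,3) = 1

Coefficients: [1, 5, 6, 3, 2, 3]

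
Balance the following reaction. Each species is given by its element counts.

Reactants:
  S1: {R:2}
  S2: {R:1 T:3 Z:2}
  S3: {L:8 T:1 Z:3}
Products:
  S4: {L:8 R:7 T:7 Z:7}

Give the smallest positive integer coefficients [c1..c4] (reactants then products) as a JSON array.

L: 5·0+4·0+2·8 = 16 | 2·8 = 16
R: 5·2+4·1+2·0 = 14 | 2·7 = 14
T: 5·0+4·3+2·1 = 14 | 2·7 = 14
Z: 5·0+4·2+2·3 = 14 | 2·7 = 14
gcd(5,4,2,2) = 1

Coefficients: [5, 4, 2, 2]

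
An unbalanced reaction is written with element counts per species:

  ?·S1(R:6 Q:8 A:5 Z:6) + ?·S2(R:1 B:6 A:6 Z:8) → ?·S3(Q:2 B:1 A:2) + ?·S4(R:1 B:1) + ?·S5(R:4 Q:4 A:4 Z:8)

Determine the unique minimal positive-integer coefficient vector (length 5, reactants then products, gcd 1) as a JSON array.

Coefficients: [4, 2, 6, 6, 5]

R: 4·6+2·1 = 26 | 6·0+6·1+5·4 = 26
Q: 4·8+2·0 = 32 | 6·2+6·0+5·4 = 32
B: 4·0+2·6 = 12 | 6·1+6·1+5·0 = 12
A: 4·5+2·6 = 32 | 6·2+6·0+5·4 = 32
Z: 4·6+2·8 = 40 | 6·0+6·0+5·8 = 40
gcd(4,2,6,6,5) = 1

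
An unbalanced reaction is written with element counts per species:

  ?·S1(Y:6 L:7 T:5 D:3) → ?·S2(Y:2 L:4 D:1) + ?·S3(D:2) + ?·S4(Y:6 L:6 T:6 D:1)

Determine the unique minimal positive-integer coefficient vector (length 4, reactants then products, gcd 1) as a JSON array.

Y: 6·6 = 36 | 3·2+5·0+5·6 = 36
L: 6·7 = 42 | 3·4+5·0+5·6 = 42
T: 6·5 = 30 | 3·0+5·0+5·6 = 30
D: 6·3 = 18 | 3·1+5·2+5·1 = 18
gcd(6,3,5,5) = 1

Coefficients: [6, 3, 5, 5]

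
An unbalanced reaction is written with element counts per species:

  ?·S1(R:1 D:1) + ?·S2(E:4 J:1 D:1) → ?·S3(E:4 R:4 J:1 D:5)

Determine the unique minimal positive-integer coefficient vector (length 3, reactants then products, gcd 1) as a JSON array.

E: 4·0+1·4 = 4 | 1·4 = 4
R: 4·1+1·0 = 4 | 1·4 = 4
J: 4·0+1·1 = 1 | 1·1 = 1
D: 4·1+1·1 = 5 | 1·5 = 5
gcd(4,1,1) = 1

Coefficients: [4, 1, 1]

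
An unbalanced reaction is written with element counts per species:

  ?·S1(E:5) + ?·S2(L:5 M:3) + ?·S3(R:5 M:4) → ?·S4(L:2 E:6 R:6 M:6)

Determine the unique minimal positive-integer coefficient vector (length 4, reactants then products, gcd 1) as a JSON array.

Coefficients: [6, 2, 6, 5]

L: 6·0+2·5+6·0 = 10 | 5·2 = 10
E: 6·5+2·0+6·0 = 30 | 5·6 = 30
R: 6·0+2·0+6·5 = 30 | 5·6 = 30
M: 6·0+2·3+6·4 = 30 | 5·6 = 30
gcd(6,2,6,5) = 1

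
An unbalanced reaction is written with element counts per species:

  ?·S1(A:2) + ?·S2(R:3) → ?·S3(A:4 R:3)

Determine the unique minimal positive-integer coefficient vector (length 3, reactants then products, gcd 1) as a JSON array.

Coefficients: [2, 1, 1]

A: 2·2+1·0 = 4 | 1·4 = 4
R: 2·0+1·3 = 3 | 1·3 = 3
gcd(2,1,1) = 1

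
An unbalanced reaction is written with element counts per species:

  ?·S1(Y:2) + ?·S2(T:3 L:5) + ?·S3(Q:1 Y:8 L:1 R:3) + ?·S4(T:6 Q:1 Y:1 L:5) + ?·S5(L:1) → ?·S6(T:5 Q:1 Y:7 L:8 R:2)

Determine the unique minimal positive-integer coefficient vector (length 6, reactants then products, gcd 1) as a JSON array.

T: 2·0+3·3+2·0+1·6+2·0 = 15 | 3·5 = 15
Q: 2·0+3·0+2·1+1·1+2·0 = 3 | 3·1 = 3
Y: 2·2+3·0+2·8+1·1+2·0 = 21 | 3·7 = 21
L: 2·0+3·5+2·1+1·5+2·1 = 24 | 3·8 = 24
R: 2·0+3·0+2·3+1·0+2·0 = 6 | 3·2 = 6
gcd(2,3,2,1,2,3) = 1

Coefficients: [2, 3, 2, 1, 2, 3]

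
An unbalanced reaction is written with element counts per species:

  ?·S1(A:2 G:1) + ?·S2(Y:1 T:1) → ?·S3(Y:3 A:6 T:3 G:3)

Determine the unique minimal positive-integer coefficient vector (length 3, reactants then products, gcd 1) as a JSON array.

Y: 3·0+3·1 = 3 | 1·3 = 3
A: 3·2+3·0 = 6 | 1·6 = 6
T: 3·0+3·1 = 3 | 1·3 = 3
G: 3·1+3·0 = 3 | 1·3 = 3
gcd(3,3,1) = 1

Coefficients: [3, 3, 1]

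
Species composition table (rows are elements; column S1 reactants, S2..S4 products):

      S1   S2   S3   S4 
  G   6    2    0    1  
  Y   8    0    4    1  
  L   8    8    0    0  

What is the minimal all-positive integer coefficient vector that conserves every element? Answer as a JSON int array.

Coefficients: [1, 1, 1, 4]

G: 1·6 = 6 | 1·2+1·0+4·1 = 6
Y: 1·8 = 8 | 1·0+1·4+4·1 = 8
L: 1·8 = 8 | 1·8+1·0+4·0 = 8
gcd(1,1,1,4) = 1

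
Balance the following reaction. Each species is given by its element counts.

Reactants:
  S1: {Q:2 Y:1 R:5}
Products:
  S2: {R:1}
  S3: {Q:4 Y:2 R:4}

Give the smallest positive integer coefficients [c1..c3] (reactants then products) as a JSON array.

Coefficients: [2, 6, 1]

Q: 2·2 = 4 | 6·0+1·4 = 4
Y: 2·1 = 2 | 6·0+1·2 = 2
R: 2·5 = 10 | 6·1+1·4 = 10
gcd(2,6,1) = 1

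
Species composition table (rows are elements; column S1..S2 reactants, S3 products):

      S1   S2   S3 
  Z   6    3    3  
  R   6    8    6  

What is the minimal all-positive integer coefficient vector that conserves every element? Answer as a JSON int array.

Coefficients: [1, 3, 5]

Z: 1·6+3·3 = 15 | 5·3 = 15
R: 1·6+3·8 = 30 | 5·6 = 30
gcd(1,3,5) = 1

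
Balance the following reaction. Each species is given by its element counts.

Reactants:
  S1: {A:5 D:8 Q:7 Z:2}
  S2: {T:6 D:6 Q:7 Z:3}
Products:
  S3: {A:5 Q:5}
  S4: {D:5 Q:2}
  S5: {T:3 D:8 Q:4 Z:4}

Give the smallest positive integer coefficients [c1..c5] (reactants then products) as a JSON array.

Coefficients: [5, 2, 5, 4, 4]

A: 5·5+2·0 = 25 | 5·5+4·0+4·0 = 25
T: 5·0+2·6 = 12 | 5·0+4·0+4·3 = 12
D: 5·8+2·6 = 52 | 5·0+4·5+4·8 = 52
Q: 5·7+2·7 = 49 | 5·5+4·2+4·4 = 49
Z: 5·2+2·3 = 16 | 5·0+4·0+4·4 = 16
gcd(5,2,5,4,4) = 1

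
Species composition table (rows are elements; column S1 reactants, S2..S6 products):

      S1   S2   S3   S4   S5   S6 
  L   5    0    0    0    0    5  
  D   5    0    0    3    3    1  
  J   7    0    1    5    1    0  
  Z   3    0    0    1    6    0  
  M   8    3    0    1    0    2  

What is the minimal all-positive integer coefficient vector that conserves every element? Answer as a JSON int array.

Coefficients: [3, 5, 5, 3, 1, 3]

L: 3·5 = 15 | 5·0+5·0+3·0+1·0+3·5 = 15
D: 3·5 = 15 | 5·0+5·0+3·3+1·3+3·1 = 15
J: 3·7 = 21 | 5·0+5·1+3·5+1·1+3·0 = 21
Z: 3·3 = 9 | 5·0+5·0+3·1+1·6+3·0 = 9
M: 3·8 = 24 | 5·3+5·0+3·1+1·0+3·2 = 24
gcd(3,5,5,3,1,3) = 1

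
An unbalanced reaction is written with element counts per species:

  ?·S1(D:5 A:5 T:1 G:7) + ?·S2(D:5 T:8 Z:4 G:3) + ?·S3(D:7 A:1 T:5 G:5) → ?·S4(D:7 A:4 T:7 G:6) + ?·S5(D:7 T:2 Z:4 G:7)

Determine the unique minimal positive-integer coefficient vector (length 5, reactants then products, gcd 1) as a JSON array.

D: 4·5+3·5+4·7 = 63 | 6·7+3·7 = 63
A: 4·5+3·0+4·1 = 24 | 6·4+3·0 = 24
T: 4·1+3·8+4·5 = 48 | 6·7+3·2 = 48
Z: 4·0+3·4+4·0 = 12 | 6·0+3·4 = 12
G: 4·7+3·3+4·5 = 57 | 6·6+3·7 = 57
gcd(4,3,4,6,3) = 1

Coefficients: [4, 3, 4, 6, 3]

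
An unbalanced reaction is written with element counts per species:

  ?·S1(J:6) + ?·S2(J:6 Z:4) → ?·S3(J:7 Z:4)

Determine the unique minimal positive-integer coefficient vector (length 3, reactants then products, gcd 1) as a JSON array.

Coefficients: [1, 6, 6]

J: 1·6+6·6 = 42 | 6·7 = 42
Z: 1·0+6·4 = 24 | 6·4 = 24
gcd(1,6,6) = 1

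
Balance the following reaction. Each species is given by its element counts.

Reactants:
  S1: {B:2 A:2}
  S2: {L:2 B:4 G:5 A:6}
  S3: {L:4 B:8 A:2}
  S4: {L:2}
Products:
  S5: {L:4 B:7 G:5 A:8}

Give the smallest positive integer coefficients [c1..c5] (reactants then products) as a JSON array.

L: 5·0+6·2+1·4+4·2 = 24 | 6·4 = 24
B: 5·2+6·4+1·8+4·0 = 42 | 6·7 = 42
G: 5·0+6·5+1·0+4·0 = 30 | 6·5 = 30
A: 5·2+6·6+1·2+4·0 = 48 | 6·8 = 48
gcd(5,6,1,4,6) = 1

Coefficients: [5, 6, 1, 4, 6]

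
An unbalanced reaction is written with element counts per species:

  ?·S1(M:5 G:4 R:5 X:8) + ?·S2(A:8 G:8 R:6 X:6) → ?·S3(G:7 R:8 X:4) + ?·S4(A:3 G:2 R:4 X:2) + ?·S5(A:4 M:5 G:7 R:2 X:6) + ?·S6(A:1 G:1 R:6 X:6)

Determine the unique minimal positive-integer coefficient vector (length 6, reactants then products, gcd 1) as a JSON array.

A: 6·0+4·8 = 32 | 1·0+1·3+6·4+5·1 = 32
M: 6·5+4·0 = 30 | 1·0+1·0+6·5+5·0 = 30
G: 6·4+4·8 = 56 | 1·7+1·2+6·7+5·1 = 56
R: 6·5+4·6 = 54 | 1·8+1·4+6·2+5·6 = 54
X: 6·8+4·6 = 72 | 1·4+1·2+6·6+5·6 = 72
gcd(6,4,1,1,6,5) = 1

Coefficients: [6, 4, 1, 1, 6, 5]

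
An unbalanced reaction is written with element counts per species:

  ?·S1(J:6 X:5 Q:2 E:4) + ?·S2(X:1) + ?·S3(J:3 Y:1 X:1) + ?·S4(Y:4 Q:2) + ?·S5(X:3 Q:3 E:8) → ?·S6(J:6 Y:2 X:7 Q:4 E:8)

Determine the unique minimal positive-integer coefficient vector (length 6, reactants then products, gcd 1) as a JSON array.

J: 2·6+3·0+2·3+1·0+2·0 = 18 | 3·6 = 18
Y: 2·0+3·0+2·1+1·4+2·0 = 6 | 3·2 = 6
X: 2·5+3·1+2·1+1·0+2·3 = 21 | 3·7 = 21
Q: 2·2+3·0+2·0+1·2+2·3 = 12 | 3·4 = 12
E: 2·4+3·0+2·0+1·0+2·8 = 24 | 3·8 = 24
gcd(2,3,2,1,2,3) = 1

Coefficients: [2, 3, 2, 1, 2, 3]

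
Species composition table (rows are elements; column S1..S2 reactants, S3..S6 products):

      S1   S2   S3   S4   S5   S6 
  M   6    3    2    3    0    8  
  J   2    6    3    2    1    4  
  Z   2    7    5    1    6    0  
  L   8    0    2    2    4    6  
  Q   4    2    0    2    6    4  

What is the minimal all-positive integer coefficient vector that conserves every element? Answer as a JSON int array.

Coefficients: [6, 5, 6, 5, 2, 3]

M: 6·6+5·3 = 51 | 6·2+5·3+2·0+3·8 = 51
J: 6·2+5·6 = 42 | 6·3+5·2+2·1+3·4 = 42
Z: 6·2+5·7 = 47 | 6·5+5·1+2·6+3·0 = 47
L: 6·8+5·0 = 48 | 6·2+5·2+2·4+3·6 = 48
Q: 6·4+5·2 = 34 | 6·0+5·2+2·6+3·4 = 34
gcd(6,5,6,5,2,3) = 1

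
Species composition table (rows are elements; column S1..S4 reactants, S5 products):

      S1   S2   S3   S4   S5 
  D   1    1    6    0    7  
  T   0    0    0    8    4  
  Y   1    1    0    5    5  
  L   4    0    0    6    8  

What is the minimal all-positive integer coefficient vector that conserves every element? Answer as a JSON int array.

D: 5·1+5·1+3·6+2·0 = 28 | 4·7 = 28
T: 5·0+5·0+3·0+2·8 = 16 | 4·4 = 16
Y: 5·1+5·1+3·0+2·5 = 20 | 4·5 = 20
L: 5·4+5·0+3·0+2·6 = 32 | 4·8 = 32
gcd(5,5,3,2,4) = 1

Coefficients: [5, 5, 3, 2, 4]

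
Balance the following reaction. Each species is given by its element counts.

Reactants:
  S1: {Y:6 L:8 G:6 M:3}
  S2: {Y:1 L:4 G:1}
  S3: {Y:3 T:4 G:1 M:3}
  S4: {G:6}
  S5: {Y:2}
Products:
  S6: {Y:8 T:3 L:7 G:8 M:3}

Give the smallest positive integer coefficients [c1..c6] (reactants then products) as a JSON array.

Coefficients: [1, 5, 3, 3, 6, 4]

Y: 1·6+5·1+3·3+3·0+6·2 = 32 | 4·8 = 32
T: 1·0+5·0+3·4+3·0+6·0 = 12 | 4·3 = 12
L: 1·8+5·4+3·0+3·0+6·0 = 28 | 4·7 = 28
G: 1·6+5·1+3·1+3·6+6·0 = 32 | 4·8 = 32
M: 1·3+5·0+3·3+3·0+6·0 = 12 | 4·3 = 12
gcd(1,5,3,3,6,4) = 1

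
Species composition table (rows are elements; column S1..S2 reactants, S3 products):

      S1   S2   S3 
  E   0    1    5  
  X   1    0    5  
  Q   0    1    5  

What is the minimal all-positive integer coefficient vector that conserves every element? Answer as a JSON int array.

E: 5·0+5·1 = 5 | 1·5 = 5
X: 5·1+5·0 = 5 | 1·5 = 5
Q: 5·0+5·1 = 5 | 1·5 = 5
gcd(5,5,1) = 1

Coefficients: [5, 5, 1]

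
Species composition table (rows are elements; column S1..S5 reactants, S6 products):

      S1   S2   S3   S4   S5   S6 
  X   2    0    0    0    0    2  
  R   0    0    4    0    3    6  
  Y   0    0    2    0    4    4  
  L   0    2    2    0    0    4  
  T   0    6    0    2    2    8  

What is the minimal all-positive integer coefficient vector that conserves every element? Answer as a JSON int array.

Coefficients: [5, 4, 6, 6, 2, 5]

X: 5·2+4·0+6·0+6·0+2·0 = 10 | 5·2 = 10
R: 5·0+4·0+6·4+6·0+2·3 = 30 | 5·6 = 30
Y: 5·0+4·0+6·2+6·0+2·4 = 20 | 5·4 = 20
L: 5·0+4·2+6·2+6·0+2·0 = 20 | 5·4 = 20
T: 5·0+4·6+6·0+6·2+2·2 = 40 | 5·8 = 40
gcd(5,4,6,6,2,5) = 1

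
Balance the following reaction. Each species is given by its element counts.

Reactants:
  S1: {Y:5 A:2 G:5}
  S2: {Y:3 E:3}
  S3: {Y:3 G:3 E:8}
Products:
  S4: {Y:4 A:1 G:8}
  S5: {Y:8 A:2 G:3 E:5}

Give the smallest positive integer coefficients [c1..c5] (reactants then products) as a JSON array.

Y: 5·5+4·3+1·3 = 40 | 2·4+4·8 = 40
A: 5·2+4·0+1·0 = 10 | 2·1+4·2 = 10
G: 5·5+4·0+1·3 = 28 | 2·8+4·3 = 28
E: 5·0+4·3+1·8 = 20 | 2·0+4·5 = 20
gcd(5,4,1,2,4) = 1

Coefficients: [5, 4, 1, 2, 4]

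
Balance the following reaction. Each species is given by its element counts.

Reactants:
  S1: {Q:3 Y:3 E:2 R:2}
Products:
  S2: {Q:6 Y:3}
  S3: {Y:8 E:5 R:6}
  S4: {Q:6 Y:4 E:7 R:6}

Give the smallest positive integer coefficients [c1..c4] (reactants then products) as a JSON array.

Q: 6·3 = 18 | 2·6+1·0+1·6 = 18
Y: 6·3 = 18 | 2·3+1·8+1·4 = 18
E: 6·2 = 12 | 2·0+1·5+1·7 = 12
R: 6·2 = 12 | 2·0+1·6+1·6 = 12
gcd(6,2,1,1) = 1

Coefficients: [6, 2, 1, 1]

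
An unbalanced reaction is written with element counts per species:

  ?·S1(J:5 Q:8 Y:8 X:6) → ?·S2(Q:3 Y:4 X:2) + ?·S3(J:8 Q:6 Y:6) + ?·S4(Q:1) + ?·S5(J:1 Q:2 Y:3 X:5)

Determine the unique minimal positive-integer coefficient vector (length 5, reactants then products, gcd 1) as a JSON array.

Coefficients: [2, 1, 1, 3, 2]

J: 2·5 = 10 | 1·0+1·8+3·0+2·1 = 10
Q: 2·8 = 16 | 1·3+1·6+3·1+2·2 = 16
Y: 2·8 = 16 | 1·4+1·6+3·0+2·3 = 16
X: 2·6 = 12 | 1·2+1·0+3·0+2·5 = 12
gcd(2,1,1,3,2) = 1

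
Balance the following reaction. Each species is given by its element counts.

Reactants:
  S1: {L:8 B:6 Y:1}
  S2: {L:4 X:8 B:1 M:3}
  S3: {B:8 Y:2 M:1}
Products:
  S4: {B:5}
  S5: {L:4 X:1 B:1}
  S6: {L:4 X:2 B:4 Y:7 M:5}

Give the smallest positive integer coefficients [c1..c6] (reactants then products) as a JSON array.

L: 3·8+1·4+2·0 = 28 | 5·0+6·4+1·4 = 28
X: 3·0+1·8+2·0 = 8 | 5·0+6·1+1·2 = 8
B: 3·6+1·1+2·8 = 35 | 5·5+6·1+1·4 = 35
Y: 3·1+1·0+2·2 = 7 | 5·0+6·0+1·7 = 7
M: 3·0+1·3+2·1 = 5 | 5·0+6·0+1·5 = 5
gcd(3,1,2,5,6,1) = 1

Coefficients: [3, 1, 2, 5, 6, 1]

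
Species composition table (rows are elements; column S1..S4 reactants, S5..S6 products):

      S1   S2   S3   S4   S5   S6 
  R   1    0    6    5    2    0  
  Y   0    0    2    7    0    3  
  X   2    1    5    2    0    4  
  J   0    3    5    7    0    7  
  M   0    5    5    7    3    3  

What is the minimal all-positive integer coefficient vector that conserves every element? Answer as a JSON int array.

R: 1·1+3·0+1·6+1·5 = 12 | 6·2+3·0 = 12
Y: 1·0+3·0+1·2+1·7 = 9 | 6·0+3·3 = 9
X: 1·2+3·1+1·5+1·2 = 12 | 6·0+3·4 = 12
J: 1·0+3·3+1·5+1·7 = 21 | 6·0+3·7 = 21
M: 1·0+3·5+1·5+1·7 = 27 | 6·3+3·3 = 27
gcd(1,3,1,1,6,3) = 1

Coefficients: [1, 3, 1, 1, 6, 3]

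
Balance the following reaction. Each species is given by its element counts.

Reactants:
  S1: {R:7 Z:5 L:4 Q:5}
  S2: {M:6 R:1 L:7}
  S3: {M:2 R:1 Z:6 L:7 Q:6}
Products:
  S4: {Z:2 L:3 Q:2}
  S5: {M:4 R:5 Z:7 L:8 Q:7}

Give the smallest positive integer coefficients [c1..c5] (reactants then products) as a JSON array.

Coefficients: [2, 1, 5, 6, 4]

M: 2·0+1·6+5·2 = 16 | 6·0+4·4 = 16
R: 2·7+1·1+5·1 = 20 | 6·0+4·5 = 20
Z: 2·5+1·0+5·6 = 40 | 6·2+4·7 = 40
L: 2·4+1·7+5·7 = 50 | 6·3+4·8 = 50
Q: 2·5+1·0+5·6 = 40 | 6·2+4·7 = 40
gcd(2,1,5,6,4) = 1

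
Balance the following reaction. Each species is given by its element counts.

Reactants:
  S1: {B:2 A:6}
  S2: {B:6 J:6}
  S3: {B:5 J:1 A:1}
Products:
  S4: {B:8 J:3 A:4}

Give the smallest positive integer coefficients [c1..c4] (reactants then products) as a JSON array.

Coefficients: [3, 2, 6, 6]

B: 3·2+2·6+6·5 = 48 | 6·8 = 48
J: 3·0+2·6+6·1 = 18 | 6·3 = 18
A: 3·6+2·0+6·1 = 24 | 6·4 = 24
gcd(3,2,6,6) = 1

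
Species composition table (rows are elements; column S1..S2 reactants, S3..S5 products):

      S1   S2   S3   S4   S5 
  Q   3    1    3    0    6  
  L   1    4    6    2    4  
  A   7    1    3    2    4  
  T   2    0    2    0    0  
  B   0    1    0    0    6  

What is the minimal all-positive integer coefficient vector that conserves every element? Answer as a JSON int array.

Coefficients: [2, 6, 2, 5, 1]

Q: 2·3+6·1 = 12 | 2·3+5·0+1·6 = 12
L: 2·1+6·4 = 26 | 2·6+5·2+1·4 = 26
A: 2·7+6·1 = 20 | 2·3+5·2+1·4 = 20
T: 2·2+6·0 = 4 | 2·2+5·0+1·0 = 4
B: 2·0+6·1 = 6 | 2·0+5·0+1·6 = 6
gcd(2,6,2,5,1) = 1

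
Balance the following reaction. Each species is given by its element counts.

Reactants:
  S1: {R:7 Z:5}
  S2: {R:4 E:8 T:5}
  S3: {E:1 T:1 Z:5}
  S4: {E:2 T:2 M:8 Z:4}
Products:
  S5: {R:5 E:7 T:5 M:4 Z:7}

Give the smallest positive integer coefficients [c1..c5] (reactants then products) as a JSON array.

R: 2·7+4·4+4·0+3·0 = 30 | 6·5 = 30
E: 2·0+4·8+4·1+3·2 = 42 | 6·7 = 42
T: 2·0+4·5+4·1+3·2 = 30 | 6·5 = 30
M: 2·0+4·0+4·0+3·8 = 24 | 6·4 = 24
Z: 2·5+4·0+4·5+3·4 = 42 | 6·7 = 42
gcd(2,4,4,3,6) = 1

Coefficients: [2, 4, 4, 3, 6]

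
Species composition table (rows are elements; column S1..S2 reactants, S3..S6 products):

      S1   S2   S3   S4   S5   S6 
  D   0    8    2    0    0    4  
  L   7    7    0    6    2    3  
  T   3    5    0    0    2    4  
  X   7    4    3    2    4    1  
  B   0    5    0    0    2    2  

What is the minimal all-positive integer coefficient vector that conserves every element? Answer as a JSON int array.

D: 4·0+4·8 = 32 | 4·2+5·0+4·0+6·4 = 32
L: 4·7+4·7 = 56 | 4·0+5·6+4·2+6·3 = 56
T: 4·3+4·5 = 32 | 4·0+5·0+4·2+6·4 = 32
X: 4·7+4·4 = 44 | 4·3+5·2+4·4+6·1 = 44
B: 4·0+4·5 = 20 | 4·0+5·0+4·2+6·2 = 20
gcd(4,4,4,5,4,6) = 1

Coefficients: [4, 4, 4, 5, 4, 6]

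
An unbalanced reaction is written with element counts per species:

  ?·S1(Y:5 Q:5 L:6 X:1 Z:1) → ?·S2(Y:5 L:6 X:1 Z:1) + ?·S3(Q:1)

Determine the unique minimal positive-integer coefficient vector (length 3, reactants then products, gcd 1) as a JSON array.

Coefficients: [1, 1, 5]

Y: 1·5 = 5 | 1·5+5·0 = 5
Q: 1·5 = 5 | 1·0+5·1 = 5
L: 1·6 = 6 | 1·6+5·0 = 6
X: 1·1 = 1 | 1·1+5·0 = 1
Z: 1·1 = 1 | 1·1+5·0 = 1
gcd(1,1,5) = 1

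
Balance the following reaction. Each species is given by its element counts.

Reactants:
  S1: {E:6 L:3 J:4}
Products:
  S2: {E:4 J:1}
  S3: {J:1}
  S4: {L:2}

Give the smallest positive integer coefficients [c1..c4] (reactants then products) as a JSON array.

E: 2·6 = 12 | 3·4+5·0+3·0 = 12
L: 2·3 = 6 | 3·0+5·0+3·2 = 6
J: 2·4 = 8 | 3·1+5·1+3·0 = 8
gcd(2,3,5,3) = 1

Coefficients: [2, 3, 5, 3]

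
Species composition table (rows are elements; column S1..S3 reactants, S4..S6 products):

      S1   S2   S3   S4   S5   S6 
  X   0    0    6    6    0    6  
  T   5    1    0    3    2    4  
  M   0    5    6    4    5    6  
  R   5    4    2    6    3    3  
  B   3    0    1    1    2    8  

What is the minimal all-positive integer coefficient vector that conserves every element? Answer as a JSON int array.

Coefficients: [5, 2, 6, 5, 4, 1]

X: 5·0+2·0+6·6 = 36 | 5·6+4·0+1·6 = 36
T: 5·5+2·1+6·0 = 27 | 5·3+4·2+1·4 = 27
M: 5·0+2·5+6·6 = 46 | 5·4+4·5+1·6 = 46
R: 5·5+2·4+6·2 = 45 | 5·6+4·3+1·3 = 45
B: 5·3+2·0+6·1 = 21 | 5·1+4·2+1·8 = 21
gcd(5,2,6,5,4,1) = 1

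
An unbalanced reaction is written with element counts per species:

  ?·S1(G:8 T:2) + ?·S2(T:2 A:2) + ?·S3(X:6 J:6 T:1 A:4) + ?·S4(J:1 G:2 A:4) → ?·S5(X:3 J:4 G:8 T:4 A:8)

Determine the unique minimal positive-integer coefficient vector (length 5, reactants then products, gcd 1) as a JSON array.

X: 3·0+4·0+2·6+4·0 = 12 | 4·3 = 12
J: 3·0+4·0+2·6+4·1 = 16 | 4·4 = 16
G: 3·8+4·0+2·0+4·2 = 32 | 4·8 = 32
T: 3·2+4·2+2·1+4·0 = 16 | 4·4 = 16
A: 3·0+4·2+2·4+4·4 = 32 | 4·8 = 32
gcd(3,4,2,4,4) = 1

Coefficients: [3, 4, 2, 4, 4]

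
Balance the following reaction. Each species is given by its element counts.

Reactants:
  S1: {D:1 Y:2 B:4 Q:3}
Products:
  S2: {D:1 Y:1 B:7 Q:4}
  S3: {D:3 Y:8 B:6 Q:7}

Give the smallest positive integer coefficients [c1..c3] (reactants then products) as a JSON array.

Coefficients: [5, 2, 1]

D: 5·1 = 5 | 2·1+1·3 = 5
Y: 5·2 = 10 | 2·1+1·8 = 10
B: 5·4 = 20 | 2·7+1·6 = 20
Q: 5·3 = 15 | 2·4+1·7 = 15
gcd(5,2,1) = 1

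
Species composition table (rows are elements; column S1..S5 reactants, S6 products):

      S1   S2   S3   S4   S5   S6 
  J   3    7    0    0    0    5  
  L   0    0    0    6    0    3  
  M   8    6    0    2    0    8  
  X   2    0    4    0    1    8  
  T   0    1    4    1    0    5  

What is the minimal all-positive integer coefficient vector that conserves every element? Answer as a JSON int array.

Coefficients: [1, 1, 2, 1, 6, 2]

J: 1·3+1·7+2·0+1·0+6·0 = 10 | 2·5 = 10
L: 1·0+1·0+2·0+1·6+6·0 = 6 | 2·3 = 6
M: 1·8+1·6+2·0+1·2+6·0 = 16 | 2·8 = 16
X: 1·2+1·0+2·4+1·0+6·1 = 16 | 2·8 = 16
T: 1·0+1·1+2·4+1·1+6·0 = 10 | 2·5 = 10
gcd(1,1,2,1,6,2) = 1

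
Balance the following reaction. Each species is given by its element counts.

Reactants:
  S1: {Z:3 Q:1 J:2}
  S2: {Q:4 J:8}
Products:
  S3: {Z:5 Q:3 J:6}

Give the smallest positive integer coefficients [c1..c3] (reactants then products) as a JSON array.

Coefficients: [5, 1, 3]

Z: 5·3+1·0 = 15 | 3·5 = 15
Q: 5·1+1·4 = 9 | 3·3 = 9
J: 5·2+1·8 = 18 | 3·6 = 18
gcd(5,1,3) = 1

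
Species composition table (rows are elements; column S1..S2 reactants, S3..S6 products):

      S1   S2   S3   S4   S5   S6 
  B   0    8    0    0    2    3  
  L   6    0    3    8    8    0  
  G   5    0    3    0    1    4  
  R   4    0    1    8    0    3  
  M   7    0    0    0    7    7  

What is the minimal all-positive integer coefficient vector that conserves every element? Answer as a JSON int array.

Coefficients: [6, 2, 4, 1, 2, 4]

B: 6·0+2·8 = 16 | 4·0+1·0+2·2+4·3 = 16
L: 6·6+2·0 = 36 | 4·3+1·8+2·8+4·0 = 36
G: 6·5+2·0 = 30 | 4·3+1·0+2·1+4·4 = 30
R: 6·4+2·0 = 24 | 4·1+1·8+2·0+4·3 = 24
M: 6·7+2·0 = 42 | 4·0+1·0+2·7+4·7 = 42
gcd(6,2,4,1,2,4) = 1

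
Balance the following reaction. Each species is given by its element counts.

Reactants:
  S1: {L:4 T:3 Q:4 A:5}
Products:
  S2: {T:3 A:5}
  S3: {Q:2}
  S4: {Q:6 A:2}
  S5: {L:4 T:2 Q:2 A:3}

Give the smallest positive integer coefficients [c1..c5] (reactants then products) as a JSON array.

L: 6·4 = 24 | 2·0+3·0+1·0+6·4 = 24
T: 6·3 = 18 | 2·3+3·0+1·0+6·2 = 18
Q: 6·4 = 24 | 2·0+3·2+1·6+6·2 = 24
A: 6·5 = 30 | 2·5+3·0+1·2+6·3 = 30
gcd(6,2,3,1,6) = 1

Coefficients: [6, 2, 3, 1, 6]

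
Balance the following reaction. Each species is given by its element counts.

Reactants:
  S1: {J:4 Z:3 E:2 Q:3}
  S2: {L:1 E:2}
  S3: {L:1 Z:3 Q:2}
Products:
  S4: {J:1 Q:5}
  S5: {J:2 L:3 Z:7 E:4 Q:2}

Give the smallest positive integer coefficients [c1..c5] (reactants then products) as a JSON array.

J: 2·4+4·0+5·0 = 8 | 2·1+3·2 = 8
L: 2·0+4·1+5·1 = 9 | 2·0+3·3 = 9
Z: 2·3+4·0+5·3 = 21 | 2·0+3·7 = 21
E: 2·2+4·2+5·0 = 12 | 2·0+3·4 = 12
Q: 2·3+4·0+5·2 = 16 | 2·5+3·2 = 16
gcd(2,4,5,2,3) = 1

Coefficients: [2, 4, 5, 2, 3]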